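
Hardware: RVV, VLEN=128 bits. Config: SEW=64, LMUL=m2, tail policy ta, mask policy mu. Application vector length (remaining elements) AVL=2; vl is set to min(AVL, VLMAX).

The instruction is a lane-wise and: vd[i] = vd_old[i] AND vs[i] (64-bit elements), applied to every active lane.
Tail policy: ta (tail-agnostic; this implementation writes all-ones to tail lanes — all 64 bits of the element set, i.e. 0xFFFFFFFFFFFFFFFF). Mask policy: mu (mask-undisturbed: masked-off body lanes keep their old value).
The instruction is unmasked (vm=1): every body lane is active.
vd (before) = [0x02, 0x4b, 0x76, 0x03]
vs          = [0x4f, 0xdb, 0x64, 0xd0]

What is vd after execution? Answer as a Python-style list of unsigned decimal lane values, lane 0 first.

lanes per group: 128·2/64 = 4
vl = min(AVL, VLMAX) = min(2, 4) = 2
lane  0: and(0x02,0x4f) ⇒ 0x02
lane  1: and(0x4b,0xdb) ⇒ 0x4b
lane  2: tail/ones ⇒ 0xffffffffffffffff
lane  3: tail/ones ⇒ 0xffffffffffffffff

vd = [2, 75, 18446744073709551615, 18446744073709551615]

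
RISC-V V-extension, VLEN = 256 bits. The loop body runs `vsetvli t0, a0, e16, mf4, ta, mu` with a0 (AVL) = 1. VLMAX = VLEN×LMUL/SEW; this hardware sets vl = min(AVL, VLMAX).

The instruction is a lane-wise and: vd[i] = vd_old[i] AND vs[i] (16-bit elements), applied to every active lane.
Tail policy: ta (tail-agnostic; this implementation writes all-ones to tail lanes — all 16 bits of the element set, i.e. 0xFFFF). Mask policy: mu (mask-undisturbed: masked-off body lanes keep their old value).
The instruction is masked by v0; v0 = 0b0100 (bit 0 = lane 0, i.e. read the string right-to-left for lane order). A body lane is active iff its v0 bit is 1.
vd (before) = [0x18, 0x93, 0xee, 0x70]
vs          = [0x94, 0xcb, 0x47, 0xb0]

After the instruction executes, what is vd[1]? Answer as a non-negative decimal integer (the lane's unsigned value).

VLMAX = (256 × 1/4) / 16 = 4 lanes
vl ← min(1, 4) = 1
vd[0] mask-off/keep -> 0x18
vd[1] tail/ones -> 0xffff
vd[2] tail/ones -> 0xffff
vd[3] tail/ones -> 0xffff

vd[1] = 65535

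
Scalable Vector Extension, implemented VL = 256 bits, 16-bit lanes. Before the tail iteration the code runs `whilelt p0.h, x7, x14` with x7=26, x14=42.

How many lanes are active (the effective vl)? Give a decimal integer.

lane count: 256 div 16 = 16
whilelt: lane j active iff 26+j < 42 → j < 16 → 16 active

vl = 16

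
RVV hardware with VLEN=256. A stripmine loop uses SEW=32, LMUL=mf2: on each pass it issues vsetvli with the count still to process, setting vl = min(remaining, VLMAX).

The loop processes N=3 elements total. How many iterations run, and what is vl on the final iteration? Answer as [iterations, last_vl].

[iterations, last_vl] = [1, 3]

VLMAX = (256 × 1/2) / 32 = 4 lanes
iterations = ceil(3/4) = 1; final-pass vl = 3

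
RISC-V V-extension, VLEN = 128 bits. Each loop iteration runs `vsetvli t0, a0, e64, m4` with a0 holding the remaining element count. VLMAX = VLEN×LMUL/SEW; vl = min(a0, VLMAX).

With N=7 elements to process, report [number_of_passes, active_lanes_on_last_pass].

[iterations, last_vl] = [1, 7]

VLMAX = (128 × 4) / 64 = 8 lanes
N=7: ⌈7/8⌉ = 1 iters; last vl = 7 − 0×8 = 7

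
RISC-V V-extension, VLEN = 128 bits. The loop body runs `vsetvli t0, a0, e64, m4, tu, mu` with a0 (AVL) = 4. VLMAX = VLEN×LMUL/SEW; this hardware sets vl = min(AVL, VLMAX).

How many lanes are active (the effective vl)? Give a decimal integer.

vl = 4

VLMAX = VLEN×LMUL/SEW = 128×4/64 = 8
vl ← min(4, 8) = 4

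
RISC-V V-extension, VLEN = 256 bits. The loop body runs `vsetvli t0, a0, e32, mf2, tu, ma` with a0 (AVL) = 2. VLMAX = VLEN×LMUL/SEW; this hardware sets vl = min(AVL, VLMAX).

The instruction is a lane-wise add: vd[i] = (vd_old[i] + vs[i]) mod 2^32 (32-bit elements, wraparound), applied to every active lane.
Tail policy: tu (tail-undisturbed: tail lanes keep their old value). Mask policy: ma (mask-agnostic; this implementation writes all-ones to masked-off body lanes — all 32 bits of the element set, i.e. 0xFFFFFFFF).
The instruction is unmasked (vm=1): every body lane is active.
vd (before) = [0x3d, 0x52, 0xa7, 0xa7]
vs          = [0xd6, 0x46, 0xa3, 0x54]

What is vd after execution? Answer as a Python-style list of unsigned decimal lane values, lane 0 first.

vd = [275, 152, 167, 167]

VLMAX = VLEN×LMUL/SEW = 256×1/2/32 = 4
vl = min(AVL, VLMAX) = min(2, 4) = 2
[0] add(0x3d,0xd6) = 0x113
[1] add(0x52,0x46) = 0x98
[2] tail/keep = 0xa7
[3] tail/keep = 0xa7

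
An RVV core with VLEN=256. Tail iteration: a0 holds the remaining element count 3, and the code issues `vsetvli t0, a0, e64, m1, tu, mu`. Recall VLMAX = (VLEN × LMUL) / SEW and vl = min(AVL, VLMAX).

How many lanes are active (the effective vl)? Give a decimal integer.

vl = 3

VLMAX = VLEN×LMUL/SEW = 256×1/64 = 4
vl ← min(3, 4) = 3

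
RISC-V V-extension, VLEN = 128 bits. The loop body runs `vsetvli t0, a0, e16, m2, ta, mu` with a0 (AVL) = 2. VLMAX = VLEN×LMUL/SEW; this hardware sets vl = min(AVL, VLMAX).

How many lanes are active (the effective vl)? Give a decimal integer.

lanes per group: 128·2/16 = 16
vl = min(AVL, VLMAX) = min(2, 16) = 2

vl = 2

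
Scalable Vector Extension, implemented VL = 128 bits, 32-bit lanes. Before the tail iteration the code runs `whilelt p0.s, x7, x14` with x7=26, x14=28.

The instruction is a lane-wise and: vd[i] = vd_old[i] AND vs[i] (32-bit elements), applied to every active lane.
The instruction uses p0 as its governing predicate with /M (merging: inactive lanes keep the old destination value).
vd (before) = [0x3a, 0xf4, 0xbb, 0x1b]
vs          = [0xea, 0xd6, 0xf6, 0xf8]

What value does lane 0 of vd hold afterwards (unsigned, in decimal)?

vd[0] = 42

lane count: 128 div 32 = 4
p0[j] = (26+j < 28); true for j=0..1 → 2 lanes set
[0] and(0x3a,0xea) = 0x2a
[1] and(0xf4,0xd6) = 0xd4
[2] tail/keep = 0xbb
[3] tail/keep = 0x1b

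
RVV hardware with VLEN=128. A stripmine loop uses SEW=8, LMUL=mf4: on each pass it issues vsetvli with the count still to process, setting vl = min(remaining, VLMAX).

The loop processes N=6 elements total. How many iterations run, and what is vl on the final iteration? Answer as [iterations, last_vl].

VLMAX = (128 × 1/4) / 8 = 4 lanes
iterations = ceil(6/4) = 2; final-pass vl = 2

[iterations, last_vl] = [2, 2]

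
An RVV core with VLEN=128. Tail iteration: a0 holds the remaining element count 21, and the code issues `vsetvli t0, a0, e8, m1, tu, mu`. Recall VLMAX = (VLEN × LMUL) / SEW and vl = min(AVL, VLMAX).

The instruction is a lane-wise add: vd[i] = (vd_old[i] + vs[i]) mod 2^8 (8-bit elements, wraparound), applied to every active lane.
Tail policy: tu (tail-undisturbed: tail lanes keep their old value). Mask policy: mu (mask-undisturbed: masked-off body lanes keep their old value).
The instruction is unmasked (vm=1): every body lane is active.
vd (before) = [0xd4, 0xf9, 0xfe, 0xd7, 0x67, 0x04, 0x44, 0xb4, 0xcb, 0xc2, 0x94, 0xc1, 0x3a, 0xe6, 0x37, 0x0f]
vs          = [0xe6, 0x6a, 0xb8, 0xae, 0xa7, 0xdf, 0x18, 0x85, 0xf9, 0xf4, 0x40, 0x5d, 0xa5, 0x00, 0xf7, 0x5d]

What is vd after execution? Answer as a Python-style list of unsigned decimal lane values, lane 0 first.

VLMAX = VLEN×LMUL/SEW = 128×1/8 = 16
vl = min(AVL, VLMAX) = min(21, 16) = 16
  i=0: add(0xd4,0xe6) → 186
  i=1: add(0xf9,0x6a) → 99
  i=2: add(0xfe,0xb8) → 182
  i=3: add(0xd7,0xae) → 133
  i=4: add(0x67,0xa7) → 14
  i=5: add(0x04,0xdf) → 227
  i=6: add(0x44,0x18) → 92
  i=7: add(0xb4,0x85) → 57
  i=8: add(0xcb,0xf9) → 196
  i=9: add(0xc2,0xf4) → 182
  i=10: add(0x94,0x40) → 212
  i=11: add(0xc1,0x5d) → 30
  i=12: add(0x3a,0xa5) → 223
  i=13: add(0xe6,0x00) → 230
  i=14: add(0x37,0xf7) → 46
  i=15: add(0x0f,0x5d) → 108

vd = [186, 99, 182, 133, 14, 227, 92, 57, 196, 182, 212, 30, 223, 230, 46, 108]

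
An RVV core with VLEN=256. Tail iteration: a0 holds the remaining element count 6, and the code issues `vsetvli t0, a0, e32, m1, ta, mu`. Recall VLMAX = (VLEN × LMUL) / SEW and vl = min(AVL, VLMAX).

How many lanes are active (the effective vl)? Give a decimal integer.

vl = 6

lanes per group: 256·1/32 = 8
vl ← min(6, 8) = 6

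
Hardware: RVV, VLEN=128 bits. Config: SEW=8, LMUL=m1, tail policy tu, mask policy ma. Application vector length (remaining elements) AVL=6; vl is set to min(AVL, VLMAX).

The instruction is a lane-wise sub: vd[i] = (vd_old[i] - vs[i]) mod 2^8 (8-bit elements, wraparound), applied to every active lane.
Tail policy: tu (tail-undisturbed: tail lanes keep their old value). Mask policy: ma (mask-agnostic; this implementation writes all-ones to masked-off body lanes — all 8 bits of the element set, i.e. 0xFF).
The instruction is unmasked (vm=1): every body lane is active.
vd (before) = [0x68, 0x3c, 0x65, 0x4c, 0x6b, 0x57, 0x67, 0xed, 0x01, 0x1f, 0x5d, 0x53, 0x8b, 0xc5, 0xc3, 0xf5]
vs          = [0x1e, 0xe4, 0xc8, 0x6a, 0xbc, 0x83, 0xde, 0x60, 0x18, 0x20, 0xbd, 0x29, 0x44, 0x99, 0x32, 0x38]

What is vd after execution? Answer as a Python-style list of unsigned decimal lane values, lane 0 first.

VLMAX = (128 × 1) / 8 = 16 lanes
vl ← min(6, 16) = 6
lane  0: sub(0x68,0x1e) ⇒ 0x4a
lane  1: sub(0x3c,0xe4) ⇒ 0x58
lane  2: sub(0x65,0xc8) ⇒ 0x9d
lane  3: sub(0x4c,0x6a) ⇒ 0xe2
lane  4: sub(0x6b,0xbc) ⇒ 0xaf
lane  5: sub(0x57,0x83) ⇒ 0xd4
lane  6: tail/keep ⇒ 0x67
lane  7: tail/keep ⇒ 0xed
lane  8: tail/keep ⇒ 0x01
lane  9: tail/keep ⇒ 0x1f
lane 10: tail/keep ⇒ 0x5d
lane 11: tail/keep ⇒ 0x53
lane 12: tail/keep ⇒ 0x8b
lane 13: tail/keep ⇒ 0xc5
lane 14: tail/keep ⇒ 0xc3
lane 15: tail/keep ⇒ 0xf5

vd = [74, 88, 157, 226, 175, 212, 103, 237, 1, 31, 93, 83, 139, 197, 195, 245]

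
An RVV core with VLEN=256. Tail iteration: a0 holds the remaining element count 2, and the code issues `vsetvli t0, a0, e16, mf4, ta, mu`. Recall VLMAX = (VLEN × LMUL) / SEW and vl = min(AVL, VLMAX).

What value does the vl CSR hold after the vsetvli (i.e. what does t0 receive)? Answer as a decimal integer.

vl = 2

VLMAX = VLEN×LMUL/SEW = 256×1/4/16 = 4
AVL=2 ≤ VLMAX=4, so vl = 2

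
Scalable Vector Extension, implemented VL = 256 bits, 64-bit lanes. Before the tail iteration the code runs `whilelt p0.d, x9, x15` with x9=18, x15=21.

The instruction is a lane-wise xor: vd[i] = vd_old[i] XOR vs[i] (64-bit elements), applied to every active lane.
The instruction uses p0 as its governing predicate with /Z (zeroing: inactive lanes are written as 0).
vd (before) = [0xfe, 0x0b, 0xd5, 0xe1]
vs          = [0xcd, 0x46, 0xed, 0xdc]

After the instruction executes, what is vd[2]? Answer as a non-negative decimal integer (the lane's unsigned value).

lane count: 256 div 64 = 4
active while 18+j < 21, i.e. j ∈ [0,3) capped at 4 ⇒ 3
[0] xor(0xfe,0xcd) = 0x33
[1] xor(0x0b,0x46) = 0x4d
[2] xor(0xd5,0xed) = 0x38
[3] tail/zero = 0x00

vd[2] = 56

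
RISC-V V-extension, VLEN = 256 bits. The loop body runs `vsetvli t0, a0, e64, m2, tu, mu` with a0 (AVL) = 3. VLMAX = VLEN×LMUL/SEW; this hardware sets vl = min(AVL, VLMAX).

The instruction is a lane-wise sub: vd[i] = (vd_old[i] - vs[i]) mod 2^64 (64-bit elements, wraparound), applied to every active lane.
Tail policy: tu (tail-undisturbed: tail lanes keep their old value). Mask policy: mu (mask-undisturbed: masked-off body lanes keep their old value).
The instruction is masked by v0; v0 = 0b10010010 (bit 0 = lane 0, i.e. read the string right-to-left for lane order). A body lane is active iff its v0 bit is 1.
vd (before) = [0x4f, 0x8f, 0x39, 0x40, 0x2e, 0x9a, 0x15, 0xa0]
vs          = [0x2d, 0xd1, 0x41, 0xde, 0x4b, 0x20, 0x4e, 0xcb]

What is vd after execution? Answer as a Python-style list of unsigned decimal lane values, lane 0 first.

VLMAX = VLEN×LMUL/SEW = 256×2/64 = 8
vl ← min(3, 8) = 3
vd[0] mask-off/keep -> 0x4f
vd[1] sub(0x8f,0xd1) -> 0xffffffffffffffbe
vd[2] mask-off/keep -> 0x39
vd[3] tail/keep -> 0x40
vd[4] tail/keep -> 0x2e
vd[5] tail/keep -> 0x9a
vd[6] tail/keep -> 0x15
vd[7] tail/keep -> 0xa0

vd = [79, 18446744073709551550, 57, 64, 46, 154, 21, 160]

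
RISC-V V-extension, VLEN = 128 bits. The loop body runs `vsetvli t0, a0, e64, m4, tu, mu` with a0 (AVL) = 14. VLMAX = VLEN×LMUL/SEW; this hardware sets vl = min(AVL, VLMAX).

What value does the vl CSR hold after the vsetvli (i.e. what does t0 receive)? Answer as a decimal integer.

vl = 8

VLMAX = (128 × 4) / 64 = 8 lanes
vl = min(AVL, VLMAX) = min(14, 8) = 8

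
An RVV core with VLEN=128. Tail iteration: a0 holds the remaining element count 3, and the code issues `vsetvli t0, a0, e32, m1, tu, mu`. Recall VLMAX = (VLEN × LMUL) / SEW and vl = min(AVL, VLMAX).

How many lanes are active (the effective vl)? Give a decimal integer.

lanes per group: 128·1/32 = 4
vl = min(AVL, VLMAX) = min(3, 4) = 3

vl = 3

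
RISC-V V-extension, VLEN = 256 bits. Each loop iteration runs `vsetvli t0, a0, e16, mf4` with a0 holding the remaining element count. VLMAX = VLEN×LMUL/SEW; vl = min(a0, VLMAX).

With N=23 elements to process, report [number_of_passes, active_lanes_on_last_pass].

[iterations, last_vl] = [6, 3]

VLMAX = (256 × 1/4) / 16 = 4 lanes
N=23: ⌈23/4⌉ = 6 iters; last vl = 23 − 5×4 = 3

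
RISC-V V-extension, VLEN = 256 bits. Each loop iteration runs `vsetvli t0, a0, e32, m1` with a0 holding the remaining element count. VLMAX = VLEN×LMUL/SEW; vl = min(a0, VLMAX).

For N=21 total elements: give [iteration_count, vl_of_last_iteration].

[iterations, last_vl] = [3, 5]

lanes per group: 256·1/32 = 8
21 elements at 8/iter → 3 passes, remainder 5 on the last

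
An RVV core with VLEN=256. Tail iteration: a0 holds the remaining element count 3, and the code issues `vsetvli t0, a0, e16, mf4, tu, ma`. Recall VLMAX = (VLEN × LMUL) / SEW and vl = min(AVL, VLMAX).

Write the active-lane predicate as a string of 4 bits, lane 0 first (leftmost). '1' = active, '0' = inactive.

VLMAX = VLEN×LMUL/SEW = 256×1/4/16 = 4
vl ← min(3, 4) = 3
bits (lane 0 leftmost): 1110

predicate = 1110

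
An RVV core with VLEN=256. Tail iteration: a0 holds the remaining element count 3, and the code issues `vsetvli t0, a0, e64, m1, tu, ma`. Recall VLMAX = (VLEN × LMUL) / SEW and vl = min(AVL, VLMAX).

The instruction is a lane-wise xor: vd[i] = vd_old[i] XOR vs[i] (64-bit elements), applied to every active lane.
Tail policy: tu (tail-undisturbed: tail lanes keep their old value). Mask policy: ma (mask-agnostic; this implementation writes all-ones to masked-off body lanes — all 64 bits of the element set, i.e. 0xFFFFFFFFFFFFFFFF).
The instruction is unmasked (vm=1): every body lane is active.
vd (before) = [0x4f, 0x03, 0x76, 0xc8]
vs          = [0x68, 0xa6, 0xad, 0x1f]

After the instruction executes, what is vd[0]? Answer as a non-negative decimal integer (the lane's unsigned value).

lanes per group: 256·1/64 = 4
vl ← min(3, 4) = 3
lane  0: xor(0x4f,0x68) ⇒ 0x27
lane  1: xor(0x03,0xa6) ⇒ 0xa5
lane  2: xor(0x76,0xad) ⇒ 0xdb
lane  3: tail/keep ⇒ 0xc8

vd[0] = 39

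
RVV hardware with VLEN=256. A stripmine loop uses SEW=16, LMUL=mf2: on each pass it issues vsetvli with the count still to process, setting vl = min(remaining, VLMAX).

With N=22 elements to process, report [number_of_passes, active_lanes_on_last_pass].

lanes per group: 256·1/2/16 = 8
iterations = ceil(22/8) = 3; final-pass vl = 6

[iterations, last_vl] = [3, 6]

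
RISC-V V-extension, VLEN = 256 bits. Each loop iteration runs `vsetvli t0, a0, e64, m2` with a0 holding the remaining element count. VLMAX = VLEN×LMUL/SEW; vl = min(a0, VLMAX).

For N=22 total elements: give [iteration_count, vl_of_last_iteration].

[iterations, last_vl] = [3, 6]

VLMAX = VLEN×LMUL/SEW = 256×2/64 = 8
N=22: ⌈22/8⌉ = 3 iters; last vl = 22 − 2×8 = 6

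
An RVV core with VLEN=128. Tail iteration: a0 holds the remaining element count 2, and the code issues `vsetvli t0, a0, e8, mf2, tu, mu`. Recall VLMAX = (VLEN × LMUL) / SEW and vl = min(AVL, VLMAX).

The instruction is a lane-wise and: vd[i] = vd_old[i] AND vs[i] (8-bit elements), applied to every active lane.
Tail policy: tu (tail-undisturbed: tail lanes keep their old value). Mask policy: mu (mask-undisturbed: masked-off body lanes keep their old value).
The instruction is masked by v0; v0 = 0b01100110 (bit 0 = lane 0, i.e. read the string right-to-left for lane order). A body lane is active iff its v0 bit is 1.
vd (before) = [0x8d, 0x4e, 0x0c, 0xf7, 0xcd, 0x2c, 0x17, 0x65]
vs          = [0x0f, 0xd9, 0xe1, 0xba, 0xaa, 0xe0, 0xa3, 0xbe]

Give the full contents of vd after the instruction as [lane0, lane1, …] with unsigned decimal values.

lanes per group: 128·1/2/8 = 8
AVL=2 ≤ VLMAX=8, so vl = 2
vd[0] mask-off/keep -> 0x8d
vd[1] and(0x4e,0xd9) -> 0x48
vd[2] tail/keep -> 0x0c
vd[3] tail/keep -> 0xf7
vd[4] tail/keep -> 0xcd
vd[5] tail/keep -> 0x2c
vd[6] tail/keep -> 0x17
vd[7] tail/keep -> 0x65

vd = [141, 72, 12, 247, 205, 44, 23, 101]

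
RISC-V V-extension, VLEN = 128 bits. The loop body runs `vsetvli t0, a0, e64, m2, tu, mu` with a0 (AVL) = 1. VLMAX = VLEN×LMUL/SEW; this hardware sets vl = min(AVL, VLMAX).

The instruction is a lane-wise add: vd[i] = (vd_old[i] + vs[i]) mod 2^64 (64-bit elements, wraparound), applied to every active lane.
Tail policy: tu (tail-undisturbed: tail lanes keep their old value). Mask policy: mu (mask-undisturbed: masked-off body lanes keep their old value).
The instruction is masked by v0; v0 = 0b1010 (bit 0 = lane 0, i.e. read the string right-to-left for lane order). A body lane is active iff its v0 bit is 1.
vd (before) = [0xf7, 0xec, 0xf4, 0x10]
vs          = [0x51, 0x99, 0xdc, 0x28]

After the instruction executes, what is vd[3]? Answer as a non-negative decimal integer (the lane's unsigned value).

vd[3] = 16

VLMAX = (128 × 2) / 64 = 4 lanes
AVL=1 ≤ VLMAX=4, so vl = 1
vd[0] mask-off/keep -> 0xf7
vd[1] tail/keep -> 0xec
vd[2] tail/keep -> 0xf4
vd[3] tail/keep -> 0x10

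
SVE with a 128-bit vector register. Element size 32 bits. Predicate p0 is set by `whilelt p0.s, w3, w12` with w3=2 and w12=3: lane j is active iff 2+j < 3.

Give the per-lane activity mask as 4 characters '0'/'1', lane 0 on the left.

128-bit reg / 32-bit elem → 4 lanes
active while 2+j < 3, i.e. j ∈ [0,1) capped at 4 ⇒ 1
bits (lane 0 leftmost): 1000

predicate = 1000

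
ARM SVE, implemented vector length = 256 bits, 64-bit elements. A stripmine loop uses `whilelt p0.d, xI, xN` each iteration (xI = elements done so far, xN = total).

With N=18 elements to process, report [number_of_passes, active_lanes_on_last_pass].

[iterations, last_vl] = [5, 2]

lane count: 256 div 64 = 4
18 elements at 4/iter → 5 passes, remainder 2 on the last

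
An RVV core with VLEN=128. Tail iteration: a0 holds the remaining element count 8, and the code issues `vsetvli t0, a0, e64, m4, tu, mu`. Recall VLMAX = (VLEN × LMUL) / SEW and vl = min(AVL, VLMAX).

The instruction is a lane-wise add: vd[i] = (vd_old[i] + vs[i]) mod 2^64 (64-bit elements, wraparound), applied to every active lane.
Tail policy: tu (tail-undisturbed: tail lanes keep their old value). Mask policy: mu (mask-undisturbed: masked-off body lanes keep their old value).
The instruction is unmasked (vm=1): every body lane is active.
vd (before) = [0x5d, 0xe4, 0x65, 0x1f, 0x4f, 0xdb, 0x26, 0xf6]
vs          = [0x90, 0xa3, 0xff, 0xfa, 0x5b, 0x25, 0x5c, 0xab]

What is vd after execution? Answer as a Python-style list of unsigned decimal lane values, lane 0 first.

VLMAX = (128 × 4) / 64 = 8 lanes
vl ← min(8, 8) = 8
lane  0: add(0x5d,0x90) ⇒ 0xed
lane  1: add(0xe4,0xa3) ⇒ 0x187
lane  2: add(0x65,0xff) ⇒ 0x164
lane  3: add(0x1f,0xfa) ⇒ 0x119
lane  4: add(0x4f,0x5b) ⇒ 0xaa
lane  5: add(0xdb,0x25) ⇒ 0x100
lane  6: add(0x26,0x5c) ⇒ 0x82
lane  7: add(0xf6,0xab) ⇒ 0x1a1

vd = [237, 391, 356, 281, 170, 256, 130, 417]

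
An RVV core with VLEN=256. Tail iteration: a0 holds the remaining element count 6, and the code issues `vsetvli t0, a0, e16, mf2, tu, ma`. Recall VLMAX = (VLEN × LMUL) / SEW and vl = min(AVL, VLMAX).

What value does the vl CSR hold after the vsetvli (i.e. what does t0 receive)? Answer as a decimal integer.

VLMAX = (256 × 1/2) / 16 = 8 lanes
vl ← min(6, 8) = 6

vl = 6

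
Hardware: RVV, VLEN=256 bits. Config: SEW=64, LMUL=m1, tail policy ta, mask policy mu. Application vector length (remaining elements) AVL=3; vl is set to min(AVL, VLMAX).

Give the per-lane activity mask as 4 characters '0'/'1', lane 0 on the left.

predicate = 1110

VLMAX = (256 × 1) / 64 = 4 lanes
AVL=3 ≤ VLMAX=4, so vl = 3
bits (lane 0 leftmost): 1110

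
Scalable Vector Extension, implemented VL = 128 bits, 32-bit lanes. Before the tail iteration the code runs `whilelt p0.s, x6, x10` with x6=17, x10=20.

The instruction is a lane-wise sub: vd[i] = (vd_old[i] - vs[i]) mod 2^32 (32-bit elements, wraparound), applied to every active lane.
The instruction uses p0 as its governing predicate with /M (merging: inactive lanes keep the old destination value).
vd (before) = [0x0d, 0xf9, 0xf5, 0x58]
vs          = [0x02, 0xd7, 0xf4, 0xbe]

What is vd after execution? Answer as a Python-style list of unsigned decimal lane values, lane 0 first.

128-bit reg / 32-bit elem → 4 lanes
p0[j] = (17+j < 20); true for j=0..2 → 3 lanes set
lane  0: sub(0x0d,0x02) ⇒ 0x0b
lane  1: sub(0xf9,0xd7) ⇒ 0x22
lane  2: sub(0xf5,0xf4) ⇒ 0x01
lane  3: tail/keep ⇒ 0x58

vd = [11, 34, 1, 88]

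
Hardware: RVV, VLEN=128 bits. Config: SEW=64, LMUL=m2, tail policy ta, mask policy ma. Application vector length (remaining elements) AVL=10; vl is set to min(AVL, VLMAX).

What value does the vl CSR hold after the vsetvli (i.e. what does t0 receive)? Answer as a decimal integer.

VLMAX = VLEN×LMUL/SEW = 128×2/64 = 4
vl = min(AVL, VLMAX) = min(10, 4) = 4

vl = 4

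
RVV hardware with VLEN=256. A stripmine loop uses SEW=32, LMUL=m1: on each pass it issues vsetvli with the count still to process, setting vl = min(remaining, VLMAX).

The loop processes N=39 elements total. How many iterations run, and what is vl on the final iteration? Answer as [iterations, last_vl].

VLMAX = VLEN×LMUL/SEW = 256×1/32 = 8
iterations = ceil(39/8) = 5; final-pass vl = 7

[iterations, last_vl] = [5, 7]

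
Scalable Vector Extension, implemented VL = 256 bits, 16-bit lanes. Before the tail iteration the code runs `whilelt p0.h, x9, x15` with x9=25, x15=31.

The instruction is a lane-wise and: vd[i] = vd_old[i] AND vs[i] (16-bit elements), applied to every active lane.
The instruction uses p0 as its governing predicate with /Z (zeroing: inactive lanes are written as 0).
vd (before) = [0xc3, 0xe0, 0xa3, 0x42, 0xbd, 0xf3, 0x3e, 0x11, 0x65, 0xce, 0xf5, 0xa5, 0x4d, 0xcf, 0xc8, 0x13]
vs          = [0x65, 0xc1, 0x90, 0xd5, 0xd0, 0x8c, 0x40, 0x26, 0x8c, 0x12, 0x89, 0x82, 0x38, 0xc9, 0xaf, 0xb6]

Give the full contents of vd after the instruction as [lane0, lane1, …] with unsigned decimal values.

vd = [65, 192, 128, 64, 144, 128, 0, 0, 0, 0, 0, 0, 0, 0, 0, 0]

register lanes = 256/16 = 16
p0[j] = (25+j < 31); true for j=0..5 → 6 lanes set
[0] and(0xc3,0x65) = 0x41
[1] and(0xe0,0xc1) = 0xc0
[2] and(0xa3,0x90) = 0x80
[3] and(0x42,0xd5) = 0x40
[4] and(0xbd,0xd0) = 0x90
[5] and(0xf3,0x8c) = 0x80
[6] tail/zero = 0x00
[7] tail/zero = 0x00
[8] tail/zero = 0x00
[9] tail/zero = 0x00
[10] tail/zero = 0x00
[11] tail/zero = 0x00
[12] tail/zero = 0x00
[13] tail/zero = 0x00
[14] tail/zero = 0x00
[15] tail/zero = 0x00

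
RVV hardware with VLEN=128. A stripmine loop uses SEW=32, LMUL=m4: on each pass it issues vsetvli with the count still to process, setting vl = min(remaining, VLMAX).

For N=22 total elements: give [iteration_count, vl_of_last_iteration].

lanes per group: 128·4/32 = 16
iterations = ceil(22/16) = 2; final-pass vl = 6

[iterations, last_vl] = [2, 6]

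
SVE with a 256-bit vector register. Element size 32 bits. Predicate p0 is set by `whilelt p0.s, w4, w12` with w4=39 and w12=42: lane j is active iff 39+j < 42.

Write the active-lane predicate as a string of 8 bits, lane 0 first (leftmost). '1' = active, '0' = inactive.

register lanes = 256/32 = 8
whilelt: lane j active iff 39+j < 42 → j < 3 → 3 active
bits (lane 0 leftmost): 11100000

predicate = 11100000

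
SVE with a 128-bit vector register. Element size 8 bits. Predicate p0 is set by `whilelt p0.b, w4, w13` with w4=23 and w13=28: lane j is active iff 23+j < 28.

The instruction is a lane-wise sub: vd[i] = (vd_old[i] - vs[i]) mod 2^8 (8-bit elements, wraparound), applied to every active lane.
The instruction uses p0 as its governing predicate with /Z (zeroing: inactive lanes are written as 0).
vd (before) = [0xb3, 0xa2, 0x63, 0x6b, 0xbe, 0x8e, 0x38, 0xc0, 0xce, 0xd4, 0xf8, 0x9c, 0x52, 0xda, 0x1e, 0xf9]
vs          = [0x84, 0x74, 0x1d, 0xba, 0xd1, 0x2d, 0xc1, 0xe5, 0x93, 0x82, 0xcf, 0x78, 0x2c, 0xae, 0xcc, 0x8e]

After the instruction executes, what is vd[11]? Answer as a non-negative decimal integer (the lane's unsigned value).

vd[11] = 0

lane count: 128 div 8 = 16
p0[j] = (23+j < 28); true for j=0..4 → 5 lanes set
lane  0: sub(0xb3,0x84) ⇒ 0x2f
lane  1: sub(0xa2,0x74) ⇒ 0x2e
lane  2: sub(0x63,0x1d) ⇒ 0x46
lane  3: sub(0x6b,0xba) ⇒ 0xb1
lane  4: sub(0xbe,0xd1) ⇒ 0xed
lane  5: tail/zero ⇒ 0x00
lane  6: tail/zero ⇒ 0x00
lane  7: tail/zero ⇒ 0x00
lane  8: tail/zero ⇒ 0x00
lane  9: tail/zero ⇒ 0x00
lane 10: tail/zero ⇒ 0x00
lane 11: tail/zero ⇒ 0x00
lane 12: tail/zero ⇒ 0x00
lane 13: tail/zero ⇒ 0x00
lane 14: tail/zero ⇒ 0x00
lane 15: tail/zero ⇒ 0x00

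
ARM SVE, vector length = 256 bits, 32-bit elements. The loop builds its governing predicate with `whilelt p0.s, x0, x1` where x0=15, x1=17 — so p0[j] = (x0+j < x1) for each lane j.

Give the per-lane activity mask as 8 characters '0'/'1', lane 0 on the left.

lane count: 256 div 32 = 8
active while 15+j < 17, i.e. j ∈ [0,2) capped at 8 ⇒ 2
bits (lane 0 leftmost): 11000000

predicate = 11000000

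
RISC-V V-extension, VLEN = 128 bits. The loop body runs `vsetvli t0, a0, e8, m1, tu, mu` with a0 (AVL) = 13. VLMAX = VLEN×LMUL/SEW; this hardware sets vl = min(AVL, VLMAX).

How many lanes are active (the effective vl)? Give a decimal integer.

lanes per group: 128·1/8 = 16
AVL=13 ≤ VLMAX=16, so vl = 13

vl = 13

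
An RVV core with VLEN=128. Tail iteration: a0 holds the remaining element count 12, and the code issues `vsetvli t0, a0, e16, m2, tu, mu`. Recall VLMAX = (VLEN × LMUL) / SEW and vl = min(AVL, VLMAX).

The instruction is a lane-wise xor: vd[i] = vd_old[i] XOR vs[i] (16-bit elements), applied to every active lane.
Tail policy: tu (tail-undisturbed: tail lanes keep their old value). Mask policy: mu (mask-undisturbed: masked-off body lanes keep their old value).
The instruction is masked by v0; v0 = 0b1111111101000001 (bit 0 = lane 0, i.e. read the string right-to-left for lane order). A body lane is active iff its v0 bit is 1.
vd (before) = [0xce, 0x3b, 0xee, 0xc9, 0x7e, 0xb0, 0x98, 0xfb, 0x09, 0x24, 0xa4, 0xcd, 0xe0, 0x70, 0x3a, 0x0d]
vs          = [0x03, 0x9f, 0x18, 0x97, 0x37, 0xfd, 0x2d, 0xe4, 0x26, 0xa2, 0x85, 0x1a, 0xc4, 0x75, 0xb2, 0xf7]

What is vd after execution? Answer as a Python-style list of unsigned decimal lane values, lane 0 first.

vd = [205, 59, 238, 201, 126, 176, 181, 251, 47, 134, 33, 215, 224, 112, 58, 13]

VLMAX = VLEN×LMUL/SEW = 128×2/16 = 16
AVL=12 ≤ VLMAX=16, so vl = 12
vd[0] xor(0xce,0x03) -> 0xcd
vd[1] mask-off/keep -> 0x3b
vd[2] mask-off/keep -> 0xee
vd[3] mask-off/keep -> 0xc9
vd[4] mask-off/keep -> 0x7e
vd[5] mask-off/keep -> 0xb0
vd[6] xor(0x98,0x2d) -> 0xb5
vd[7] mask-off/keep -> 0xfb
vd[8] xor(0x09,0x26) -> 0x2f
vd[9] xor(0x24,0xa2) -> 0x86
vd[10] xor(0xa4,0x85) -> 0x21
vd[11] xor(0xcd,0x1a) -> 0xd7
vd[12] tail/keep -> 0xe0
vd[13] tail/keep -> 0x70
vd[14] tail/keep -> 0x3a
vd[15] tail/keep -> 0x0d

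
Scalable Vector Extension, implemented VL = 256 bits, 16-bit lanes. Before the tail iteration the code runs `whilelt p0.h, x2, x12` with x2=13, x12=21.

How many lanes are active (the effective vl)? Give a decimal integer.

vl = 8

256-bit reg / 16-bit elem → 16 lanes
active while 13+j < 21, i.e. j ∈ [0,8) capped at 16 ⇒ 8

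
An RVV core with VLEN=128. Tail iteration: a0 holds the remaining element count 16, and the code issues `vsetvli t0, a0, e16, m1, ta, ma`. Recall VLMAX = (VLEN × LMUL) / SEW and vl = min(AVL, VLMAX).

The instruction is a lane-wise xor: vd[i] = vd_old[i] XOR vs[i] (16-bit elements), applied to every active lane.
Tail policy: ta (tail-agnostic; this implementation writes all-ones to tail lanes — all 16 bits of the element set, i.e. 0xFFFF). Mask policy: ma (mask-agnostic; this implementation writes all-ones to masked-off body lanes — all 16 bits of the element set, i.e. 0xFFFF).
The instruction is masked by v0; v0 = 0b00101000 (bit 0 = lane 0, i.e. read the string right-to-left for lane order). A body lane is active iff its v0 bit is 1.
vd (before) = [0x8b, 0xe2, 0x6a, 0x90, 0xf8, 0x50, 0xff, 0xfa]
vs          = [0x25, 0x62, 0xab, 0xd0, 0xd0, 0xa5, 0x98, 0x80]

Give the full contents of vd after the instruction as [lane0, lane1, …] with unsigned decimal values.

VLMAX = VLEN×LMUL/SEW = 128×1/16 = 8
vl = min(AVL, VLMAX) = min(16, 8) = 8
lane  0: mask-off/ones ⇒ 0xffff
lane  1: mask-off/ones ⇒ 0xffff
lane  2: mask-off/ones ⇒ 0xffff
lane  3: xor(0x90,0xd0) ⇒ 0x40
lane  4: mask-off/ones ⇒ 0xffff
lane  5: xor(0x50,0xa5) ⇒ 0xf5
lane  6: mask-off/ones ⇒ 0xffff
lane  7: mask-off/ones ⇒ 0xffff

vd = [65535, 65535, 65535, 64, 65535, 245, 65535, 65535]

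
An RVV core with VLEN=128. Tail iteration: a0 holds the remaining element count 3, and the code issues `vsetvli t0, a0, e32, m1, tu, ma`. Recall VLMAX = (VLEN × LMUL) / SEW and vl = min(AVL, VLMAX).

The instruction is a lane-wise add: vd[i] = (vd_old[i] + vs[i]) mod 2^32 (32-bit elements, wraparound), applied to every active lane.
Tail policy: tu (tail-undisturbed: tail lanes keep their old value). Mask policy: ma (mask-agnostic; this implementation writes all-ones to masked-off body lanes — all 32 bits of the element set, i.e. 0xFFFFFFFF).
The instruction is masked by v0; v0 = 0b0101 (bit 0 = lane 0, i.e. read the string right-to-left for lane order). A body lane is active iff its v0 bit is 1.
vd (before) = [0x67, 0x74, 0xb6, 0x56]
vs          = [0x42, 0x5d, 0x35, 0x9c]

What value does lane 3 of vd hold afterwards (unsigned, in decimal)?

vd[3] = 86

VLMAX = VLEN×LMUL/SEW = 128×1/32 = 4
vl ← min(3, 4) = 3
lane  0: add(0x67,0x42) ⇒ 0xa9
lane  1: mask-off/ones ⇒ 0xffffffff
lane  2: add(0xb6,0x35) ⇒ 0xeb
lane  3: tail/keep ⇒ 0x56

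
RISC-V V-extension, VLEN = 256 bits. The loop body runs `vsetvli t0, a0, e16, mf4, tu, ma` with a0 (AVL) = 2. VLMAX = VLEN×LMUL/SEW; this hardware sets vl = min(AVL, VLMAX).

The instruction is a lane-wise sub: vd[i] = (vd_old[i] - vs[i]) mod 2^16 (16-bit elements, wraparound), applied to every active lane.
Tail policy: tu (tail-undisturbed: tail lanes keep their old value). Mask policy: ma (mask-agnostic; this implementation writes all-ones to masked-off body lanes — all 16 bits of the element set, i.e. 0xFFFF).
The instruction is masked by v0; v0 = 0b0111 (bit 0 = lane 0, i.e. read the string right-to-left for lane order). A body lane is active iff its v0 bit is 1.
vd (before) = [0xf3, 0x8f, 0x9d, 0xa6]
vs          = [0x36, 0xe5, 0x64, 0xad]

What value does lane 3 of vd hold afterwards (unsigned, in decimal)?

vd[3] = 166

VLMAX = VLEN×LMUL/SEW = 256×1/4/16 = 4
vl ← min(2, 4) = 2
  i=0: sub(0xf3,0x36) → 189
  i=1: sub(0x8f,0xe5) → 65450
  i=2: tail/keep → 157
  i=3: tail/keep → 166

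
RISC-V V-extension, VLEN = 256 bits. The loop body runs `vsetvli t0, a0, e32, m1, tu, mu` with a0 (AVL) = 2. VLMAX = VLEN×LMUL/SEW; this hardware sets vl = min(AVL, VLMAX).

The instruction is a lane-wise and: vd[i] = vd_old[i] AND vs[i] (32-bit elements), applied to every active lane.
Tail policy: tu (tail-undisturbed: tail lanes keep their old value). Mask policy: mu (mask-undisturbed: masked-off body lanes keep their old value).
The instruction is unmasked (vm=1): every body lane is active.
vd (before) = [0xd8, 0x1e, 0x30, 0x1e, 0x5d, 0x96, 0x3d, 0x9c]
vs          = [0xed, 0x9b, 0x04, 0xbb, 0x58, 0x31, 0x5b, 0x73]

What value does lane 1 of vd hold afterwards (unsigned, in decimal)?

VLMAX = (256 × 1) / 32 = 8 lanes
vl = min(AVL, VLMAX) = min(2, 8) = 2
vd[0] and(0xd8,0xed) -> 0xc8
vd[1] and(0x1e,0x9b) -> 0x1a
vd[2] tail/keep -> 0x30
vd[3] tail/keep -> 0x1e
vd[4] tail/keep -> 0x5d
vd[5] tail/keep -> 0x96
vd[6] tail/keep -> 0x3d
vd[7] tail/keep -> 0x9c

vd[1] = 26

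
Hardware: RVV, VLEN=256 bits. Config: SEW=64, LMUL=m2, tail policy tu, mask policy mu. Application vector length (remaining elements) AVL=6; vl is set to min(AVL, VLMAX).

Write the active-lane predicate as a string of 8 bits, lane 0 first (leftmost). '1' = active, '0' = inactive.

predicate = 11111100

lanes per group: 256·2/64 = 8
AVL=6 ≤ VLMAX=8, so vl = 6
bits (lane 0 leftmost): 11111100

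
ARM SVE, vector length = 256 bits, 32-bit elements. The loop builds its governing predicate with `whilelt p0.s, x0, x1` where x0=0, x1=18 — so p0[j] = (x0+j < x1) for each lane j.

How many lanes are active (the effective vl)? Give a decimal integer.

lane count: 256 div 32 = 8
active while 0+j < 18, i.e. j ∈ [0,18) capped at 8 ⇒ 8

vl = 8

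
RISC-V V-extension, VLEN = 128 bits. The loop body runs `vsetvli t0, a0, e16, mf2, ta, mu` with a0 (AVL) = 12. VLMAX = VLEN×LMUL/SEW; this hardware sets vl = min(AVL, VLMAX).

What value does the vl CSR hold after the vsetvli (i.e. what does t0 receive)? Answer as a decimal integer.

vl = 4

VLMAX = (128 × 1/2) / 16 = 4 lanes
AVL=12 > VLMAX=4, so vl = 4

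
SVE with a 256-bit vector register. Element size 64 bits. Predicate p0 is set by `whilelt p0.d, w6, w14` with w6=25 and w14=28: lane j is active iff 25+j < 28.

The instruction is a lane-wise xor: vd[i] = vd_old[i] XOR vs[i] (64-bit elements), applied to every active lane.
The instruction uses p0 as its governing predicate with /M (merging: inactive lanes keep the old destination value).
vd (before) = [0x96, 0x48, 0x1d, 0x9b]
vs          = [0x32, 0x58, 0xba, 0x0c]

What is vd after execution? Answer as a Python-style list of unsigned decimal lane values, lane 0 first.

256-bit reg / 64-bit elem → 4 lanes
p0[j] = (25+j < 28); true for j=0..2 → 3 lanes set
lane  0: xor(0x96,0x32) ⇒ 0xa4
lane  1: xor(0x48,0x58) ⇒ 0x10
lane  2: xor(0x1d,0xba) ⇒ 0xa7
lane  3: tail/keep ⇒ 0x9b

vd = [164, 16, 167, 155]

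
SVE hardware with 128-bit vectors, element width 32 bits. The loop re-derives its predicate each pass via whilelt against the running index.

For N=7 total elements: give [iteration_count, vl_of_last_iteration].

128-bit reg / 32-bit elem → 4 lanes
iterations = ceil(7/4) = 2; final-pass vl = 3

[iterations, last_vl] = [2, 3]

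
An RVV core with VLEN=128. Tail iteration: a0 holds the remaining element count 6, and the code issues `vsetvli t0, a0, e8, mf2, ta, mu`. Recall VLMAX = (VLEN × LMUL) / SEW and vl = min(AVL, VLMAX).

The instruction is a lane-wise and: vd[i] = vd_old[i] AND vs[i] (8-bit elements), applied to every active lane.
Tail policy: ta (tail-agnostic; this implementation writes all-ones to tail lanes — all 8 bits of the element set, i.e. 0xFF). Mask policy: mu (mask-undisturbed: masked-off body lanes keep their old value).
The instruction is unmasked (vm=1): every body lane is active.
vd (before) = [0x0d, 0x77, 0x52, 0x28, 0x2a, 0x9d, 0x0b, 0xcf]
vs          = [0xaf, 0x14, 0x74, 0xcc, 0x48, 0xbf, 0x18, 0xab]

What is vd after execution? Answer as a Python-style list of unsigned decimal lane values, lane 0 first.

VLMAX = (128 × 1/2) / 8 = 8 lanes
vl = min(AVL, VLMAX) = min(6, 8) = 6
lane  0: and(0x0d,0xaf) ⇒ 0x0d
lane  1: and(0x77,0x14) ⇒ 0x14
lane  2: and(0x52,0x74) ⇒ 0x50
lane  3: and(0x28,0xcc) ⇒ 0x08
lane  4: and(0x2a,0x48) ⇒ 0x08
lane  5: and(0x9d,0xbf) ⇒ 0x9d
lane  6: tail/ones ⇒ 0xff
lane  7: tail/ones ⇒ 0xff

vd = [13, 20, 80, 8, 8, 157, 255, 255]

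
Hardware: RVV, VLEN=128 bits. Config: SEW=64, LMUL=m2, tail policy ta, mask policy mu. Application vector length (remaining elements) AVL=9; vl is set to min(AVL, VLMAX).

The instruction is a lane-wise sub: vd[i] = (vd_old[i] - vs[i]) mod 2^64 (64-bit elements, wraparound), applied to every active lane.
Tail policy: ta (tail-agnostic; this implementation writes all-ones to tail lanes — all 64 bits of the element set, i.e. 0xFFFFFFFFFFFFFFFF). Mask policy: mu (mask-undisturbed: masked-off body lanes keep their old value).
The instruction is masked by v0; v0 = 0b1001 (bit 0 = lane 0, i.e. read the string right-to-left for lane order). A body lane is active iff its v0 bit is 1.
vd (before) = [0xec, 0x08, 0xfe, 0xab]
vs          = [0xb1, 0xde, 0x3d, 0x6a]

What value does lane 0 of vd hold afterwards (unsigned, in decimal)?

lanes per group: 128·2/64 = 4
vl = min(AVL, VLMAX) = min(9, 4) = 4
vd[0] sub(0xec,0xb1) -> 0x3b
vd[1] mask-off/keep -> 0x08
vd[2] mask-off/keep -> 0xfe
vd[3] sub(0xab,0x6a) -> 0x41

vd[0] = 59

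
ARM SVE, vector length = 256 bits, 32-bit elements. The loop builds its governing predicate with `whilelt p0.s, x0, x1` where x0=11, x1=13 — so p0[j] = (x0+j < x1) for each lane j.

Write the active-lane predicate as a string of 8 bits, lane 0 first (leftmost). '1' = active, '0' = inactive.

predicate = 11000000

lane count: 256 div 32 = 8
whilelt: lane j active iff 11+j < 13 → j < 2 → 2 active
bits (lane 0 leftmost): 11000000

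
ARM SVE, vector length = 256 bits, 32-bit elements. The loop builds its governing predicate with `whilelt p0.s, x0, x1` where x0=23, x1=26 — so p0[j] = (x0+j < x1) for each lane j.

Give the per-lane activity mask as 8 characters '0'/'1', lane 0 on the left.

lane count: 256 div 32 = 8
whilelt: lane j active iff 23+j < 26 → j < 3 → 3 active
bits (lane 0 leftmost): 11100000

predicate = 11100000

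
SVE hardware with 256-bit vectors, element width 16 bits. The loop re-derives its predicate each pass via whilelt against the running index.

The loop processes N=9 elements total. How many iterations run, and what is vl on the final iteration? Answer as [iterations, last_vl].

lane count: 256 div 16 = 16
N=9: ⌈9/16⌉ = 1 iters; last vl = 9 − 0×16 = 9

[iterations, last_vl] = [1, 9]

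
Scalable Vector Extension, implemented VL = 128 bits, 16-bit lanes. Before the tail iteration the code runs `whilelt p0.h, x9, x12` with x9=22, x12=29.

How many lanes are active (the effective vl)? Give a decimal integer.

lane count: 128 div 16 = 8
whilelt: lane j active iff 22+j < 29 → j < 7 → 7 active

vl = 7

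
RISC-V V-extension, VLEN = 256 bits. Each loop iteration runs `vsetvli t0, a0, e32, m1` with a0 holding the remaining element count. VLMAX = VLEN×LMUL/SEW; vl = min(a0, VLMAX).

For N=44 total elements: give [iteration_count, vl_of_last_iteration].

lanes per group: 256·1/32 = 8
iterations = ceil(44/8) = 6; final-pass vl = 4

[iterations, last_vl] = [6, 4]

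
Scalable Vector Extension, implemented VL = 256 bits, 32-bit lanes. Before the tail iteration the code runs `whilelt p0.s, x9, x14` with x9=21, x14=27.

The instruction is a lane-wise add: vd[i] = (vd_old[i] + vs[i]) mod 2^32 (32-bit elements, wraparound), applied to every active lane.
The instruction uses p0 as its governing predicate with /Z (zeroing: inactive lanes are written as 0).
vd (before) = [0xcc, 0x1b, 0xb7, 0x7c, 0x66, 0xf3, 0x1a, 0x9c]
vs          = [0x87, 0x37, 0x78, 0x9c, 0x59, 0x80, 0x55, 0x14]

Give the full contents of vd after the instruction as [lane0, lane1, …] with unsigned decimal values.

register lanes = 256/32 = 8
active while 21+j < 27, i.e. j ∈ [0,6) capped at 8 ⇒ 6
[0] add(0xcc,0x87) = 0x153
[1] add(0x1b,0x37) = 0x52
[2] add(0xb7,0x78) = 0x12f
[3] add(0x7c,0x9c) = 0x118
[4] add(0x66,0x59) = 0xbf
[5] add(0xf3,0x80) = 0x173
[6] tail/zero = 0x00
[7] tail/zero = 0x00

vd = [339, 82, 303, 280, 191, 371, 0, 0]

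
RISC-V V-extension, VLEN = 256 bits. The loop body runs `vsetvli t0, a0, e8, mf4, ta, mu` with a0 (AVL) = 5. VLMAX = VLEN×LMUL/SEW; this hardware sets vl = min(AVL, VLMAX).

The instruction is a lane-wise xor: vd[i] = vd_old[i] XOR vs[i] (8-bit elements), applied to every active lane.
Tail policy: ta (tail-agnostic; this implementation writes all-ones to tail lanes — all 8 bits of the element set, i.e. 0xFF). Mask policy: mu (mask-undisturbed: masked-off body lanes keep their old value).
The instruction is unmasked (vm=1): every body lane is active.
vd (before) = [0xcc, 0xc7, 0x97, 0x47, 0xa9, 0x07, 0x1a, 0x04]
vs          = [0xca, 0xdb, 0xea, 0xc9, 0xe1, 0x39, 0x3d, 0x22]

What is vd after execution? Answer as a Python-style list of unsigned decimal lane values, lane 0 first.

VLMAX = VLEN×LMUL/SEW = 256×1/4/8 = 8
vl ← min(5, 8) = 5
  i=0: xor(0xcc,0xca) → 6
  i=1: xor(0xc7,0xdb) → 28
  i=2: xor(0x97,0xea) → 125
  i=3: xor(0x47,0xc9) → 142
  i=4: xor(0xa9,0xe1) → 72
  i=5: tail/ones → 255
  i=6: tail/ones → 255
  i=7: tail/ones → 255

vd = [6, 28, 125, 142, 72, 255, 255, 255]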